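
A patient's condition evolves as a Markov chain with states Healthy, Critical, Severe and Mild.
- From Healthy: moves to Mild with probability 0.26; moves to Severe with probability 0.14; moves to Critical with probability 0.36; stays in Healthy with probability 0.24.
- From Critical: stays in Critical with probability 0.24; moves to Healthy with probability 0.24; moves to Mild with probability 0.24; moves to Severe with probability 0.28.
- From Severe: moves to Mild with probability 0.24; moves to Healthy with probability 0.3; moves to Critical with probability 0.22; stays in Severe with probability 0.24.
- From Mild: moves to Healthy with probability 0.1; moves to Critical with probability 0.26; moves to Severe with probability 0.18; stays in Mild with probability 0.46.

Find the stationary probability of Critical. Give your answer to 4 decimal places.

Let the stationary distribution be π with π = πP and π_1 + π_2 + π_3 + π_4 = 1.
π_1 = 0.24·π_1 + 0.24·π_2 + 0.3·π_3 + 0.1·π_4
π_2 = 0.36·π_1 + 0.24·π_2 + 0.22·π_3 + 0.26·π_4
π_3 = 0.14·π_1 + 0.28·π_2 + 0.24·π_3 + 0.18·π_4
Solving with the normalization constraint gives π = (0.2088, 0.2671, 0.2110, 0.3130).
So the stationary probability of Critical is 0.2671.

0.2671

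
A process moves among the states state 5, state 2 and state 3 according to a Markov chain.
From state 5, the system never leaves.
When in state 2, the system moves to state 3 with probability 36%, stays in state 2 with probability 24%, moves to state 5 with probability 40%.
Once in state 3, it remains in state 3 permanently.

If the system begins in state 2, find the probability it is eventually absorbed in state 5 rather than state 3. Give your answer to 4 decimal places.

Let h(s) be the probability of absorption at state 5 starting from transient state s. Then h(state 5) = 1 and h(state 3) = 0. By first-step analysis:
h(state 2) = 0.4·1 + 0.24·h(state 2) + 0.36·0
Solving: h(state 2) = 0.5263.
Starting from state 2, the probability is 0.5263.

0.5263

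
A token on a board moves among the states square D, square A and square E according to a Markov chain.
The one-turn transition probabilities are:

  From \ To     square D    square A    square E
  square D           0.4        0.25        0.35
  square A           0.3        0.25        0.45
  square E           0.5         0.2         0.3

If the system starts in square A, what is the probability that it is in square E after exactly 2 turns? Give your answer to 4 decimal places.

0.3525

Sum over the intermediate state after 1 turn:
P = P(square A→square D)·P(square D→square E) + P(square A→square A)·P(square A→square E) + P(square A→square E)·P(square E→square E)
  = 0.3×0.35 + 0.25×0.45 + 0.45×0.3
  = 0.1050 + 0.1125 + 0.1350 = 0.3525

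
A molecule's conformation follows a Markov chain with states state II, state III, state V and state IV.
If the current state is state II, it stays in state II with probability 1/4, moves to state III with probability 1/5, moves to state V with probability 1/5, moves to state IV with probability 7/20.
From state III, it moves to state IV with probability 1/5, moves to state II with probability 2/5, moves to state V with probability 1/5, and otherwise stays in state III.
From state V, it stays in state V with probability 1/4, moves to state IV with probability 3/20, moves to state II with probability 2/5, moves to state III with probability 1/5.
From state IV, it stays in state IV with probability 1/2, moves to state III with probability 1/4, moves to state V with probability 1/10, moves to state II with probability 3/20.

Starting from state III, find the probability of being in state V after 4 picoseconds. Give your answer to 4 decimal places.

0.1762

Propagate the distribution vector 4 picoseconds from state III.
After 0 picoseconds: (0.0000, 1.0000, 0.0000, 0.0000)
After 1 picosecond: (0.4000, 0.2000, 0.2000, 0.2000)
After 2 picoseconds: (0.2900, 0.2100, 0.1900, 0.3100)
After 3 picoseconds: (0.2790, 0.2155, 0.1785, 0.3270)
After 4 picoseconds: (0.2764, 0.2164, 0.1762, 0.3310)
P(in state V after 4 picoseconds) = 0.1762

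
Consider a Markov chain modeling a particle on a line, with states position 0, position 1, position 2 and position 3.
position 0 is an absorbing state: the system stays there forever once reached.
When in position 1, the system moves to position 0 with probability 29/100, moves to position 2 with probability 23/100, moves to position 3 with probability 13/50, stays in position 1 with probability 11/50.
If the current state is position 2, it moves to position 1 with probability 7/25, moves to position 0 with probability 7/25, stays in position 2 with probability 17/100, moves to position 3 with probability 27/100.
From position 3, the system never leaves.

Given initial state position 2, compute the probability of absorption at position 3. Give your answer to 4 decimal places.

Let h(s) be the probability of absorption at position 3 starting from transient state s. Then h(position 3) = 1 and h(position 0) = 0. By first-step analysis:
h(position 1) = 0.29·0 + 0.22·h(position 1) + 0.23·h(position 2) + 0.26·1
h(position 2) = 0.28·0 + 0.28·h(position 1) + 0.17·h(position 2) + 0.27·1
Solving: h(position 1) = 0.4767, h(position 2) = 0.4861.
Starting from position 2, the probability is 0.4861.

0.4861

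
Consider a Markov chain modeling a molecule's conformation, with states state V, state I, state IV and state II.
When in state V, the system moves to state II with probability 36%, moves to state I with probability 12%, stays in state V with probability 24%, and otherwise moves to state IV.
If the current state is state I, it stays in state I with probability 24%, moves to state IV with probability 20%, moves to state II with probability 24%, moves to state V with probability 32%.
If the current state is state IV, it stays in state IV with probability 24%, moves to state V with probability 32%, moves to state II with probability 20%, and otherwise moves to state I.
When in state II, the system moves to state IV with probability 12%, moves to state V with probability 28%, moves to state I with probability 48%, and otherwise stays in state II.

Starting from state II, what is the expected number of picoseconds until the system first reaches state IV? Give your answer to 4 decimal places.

5.2799

Let t(s) be the expected number of picoseconds to first reach state IV from state s, with t(state IV) = 0. Conditioning on the first picosecond:
t(state V) = 1 + 0.24·t(state V) + 0.12·t(state I) + 0.36·t(state II)
t(state I) = 1 + 0.32·t(state V) + 0.24·t(state I) + 0.24·t(state II)
t(state II) = 1 + 0.28·t(state V) + 0.48·t(state I) + 0.12·t(state II)
Solving: t(state V) = 4.5932, t(state I) = 4.9171, t(state II) = 5.2799.
Expected picoseconds from state II to state IV: 5.2799.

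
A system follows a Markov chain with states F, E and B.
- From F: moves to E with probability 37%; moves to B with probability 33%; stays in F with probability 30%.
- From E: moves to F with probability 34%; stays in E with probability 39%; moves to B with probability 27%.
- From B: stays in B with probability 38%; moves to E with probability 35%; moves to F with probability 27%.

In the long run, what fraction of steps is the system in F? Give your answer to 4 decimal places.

Let the stationary distribution be π with π = πP and π_1 + π_2 + π_3 = 1.
π_1 = 0.3·π_1 + 0.34·π_2 + 0.27·π_3
π_2 = 0.37·π_1 + 0.39·π_2 + 0.35·π_3
Solving with the normalization constraint gives π = (0.3051, 0.3709, 0.3239).
So the stationary probability of F is 0.3051.

0.3051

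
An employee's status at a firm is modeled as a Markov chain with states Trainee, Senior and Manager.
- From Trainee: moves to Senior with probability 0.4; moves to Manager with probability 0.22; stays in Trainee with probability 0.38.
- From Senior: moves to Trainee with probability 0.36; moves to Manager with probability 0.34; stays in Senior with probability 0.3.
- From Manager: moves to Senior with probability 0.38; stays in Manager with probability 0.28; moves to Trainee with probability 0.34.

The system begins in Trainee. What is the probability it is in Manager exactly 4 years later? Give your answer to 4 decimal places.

0.2798

Propagate the distribution vector 4 years from Trainee.
After 0 years: (1.0000, 0.0000, 0.0000)
After 1 year: (0.3800, 0.4000, 0.2200)
After 2 years: (0.3632, 0.3556, 0.2812)
After 3 years: (0.3616, 0.3588, 0.2795)
After 4 years: (0.3616, 0.3585, 0.2798)
P(in Manager after 4 years) = 0.2798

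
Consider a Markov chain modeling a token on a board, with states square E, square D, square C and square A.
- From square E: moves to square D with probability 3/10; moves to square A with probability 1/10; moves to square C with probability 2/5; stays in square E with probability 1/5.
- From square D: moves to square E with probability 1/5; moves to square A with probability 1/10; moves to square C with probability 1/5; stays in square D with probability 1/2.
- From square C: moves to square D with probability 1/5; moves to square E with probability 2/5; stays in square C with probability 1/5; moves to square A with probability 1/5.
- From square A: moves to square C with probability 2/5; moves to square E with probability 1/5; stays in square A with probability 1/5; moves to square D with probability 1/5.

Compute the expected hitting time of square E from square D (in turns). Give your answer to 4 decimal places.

Let t(s) be the expected number of turns to first reach square E from state s, with t(square E) = 0. Conditioning on the first turn:
t(square D) = 1 + 0.5·t(square D) + 0.2·t(square C) + 0.1·t(square A)
t(square C) = 1 + 0.2·t(square D) + 0.2·t(square C) + 0.2·t(square A)
t(square A) = 1 + 0.2·t(square D) + 0.4·t(square C) + 0.2·t(square A)
Solving: t(square D) = 4.0741, t(square C) = 3.2407, t(square A) = 3.8889.
Expected turns from square D to square E: 4.0741.

4.0741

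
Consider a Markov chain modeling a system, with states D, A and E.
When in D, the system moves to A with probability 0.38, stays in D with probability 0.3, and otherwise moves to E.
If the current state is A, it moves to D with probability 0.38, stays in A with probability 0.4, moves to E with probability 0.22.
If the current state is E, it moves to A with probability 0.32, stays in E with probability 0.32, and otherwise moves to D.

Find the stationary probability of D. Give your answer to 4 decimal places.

0.3466

Let the stationary distribution be π with π = πP and π_1 + π_2 + π_3 = 1.
π_1 = 0.3·π_1 + 0.38·π_2 + 0.36·π_3
π_2 = 0.38·π_1 + 0.4·π_2 + 0.32·π_3
Solving with the normalization constraint gives π = (0.3466, 0.3704, 0.2830).
So the stationary probability of D is 0.3466.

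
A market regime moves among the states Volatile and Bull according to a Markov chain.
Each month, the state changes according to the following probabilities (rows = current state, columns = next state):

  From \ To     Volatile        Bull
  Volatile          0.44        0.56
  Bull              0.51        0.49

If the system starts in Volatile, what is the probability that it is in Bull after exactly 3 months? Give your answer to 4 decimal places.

Propagate the distribution vector 3 months from Volatile.
After 0 months: (1.0000, 0.0000)
After 1 month: (0.4400, 0.5600)
After 2 months: (0.4792, 0.5208)
After 3 months: (0.4765, 0.5235)
P(in Bull after 3 months) = 0.5235

0.5235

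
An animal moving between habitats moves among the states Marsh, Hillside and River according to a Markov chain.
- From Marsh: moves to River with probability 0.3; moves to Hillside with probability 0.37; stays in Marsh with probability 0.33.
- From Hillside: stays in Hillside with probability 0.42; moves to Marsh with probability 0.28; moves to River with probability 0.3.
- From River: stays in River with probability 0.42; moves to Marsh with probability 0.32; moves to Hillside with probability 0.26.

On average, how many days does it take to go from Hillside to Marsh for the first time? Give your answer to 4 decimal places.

Let t(s) be the expected number of days to first reach Marsh from state s, with t(Marsh) = 0. Conditioning on the first day:
t(Hillside) = 1 + 0.42·t(Hillside) + 0.3·t(River)
t(River) = 1 + 0.26·t(Hillside) + 0.42·t(River)
Solving: t(Hillside) = 3.4056, t(River) = 3.2508.
Expected days from Hillside to Marsh: 3.4056.

3.4056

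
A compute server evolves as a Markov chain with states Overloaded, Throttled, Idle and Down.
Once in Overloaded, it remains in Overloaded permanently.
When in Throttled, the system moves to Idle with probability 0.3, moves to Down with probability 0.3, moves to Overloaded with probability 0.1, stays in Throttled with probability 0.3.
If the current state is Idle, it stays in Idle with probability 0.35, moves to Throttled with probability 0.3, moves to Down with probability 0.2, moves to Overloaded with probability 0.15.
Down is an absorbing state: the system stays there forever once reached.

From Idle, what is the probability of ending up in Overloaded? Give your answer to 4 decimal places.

0.3699

Let h(s) be the probability of absorption at Overloaded starting from transient state s. Then h(Overloaded) = 1 and h(Down) = 0. By first-step analysis:
h(Throttled) = 0.1·1 + 0.3·h(Throttled) + 0.3·h(Idle) + 0.3·0
h(Idle) = 0.15·1 + 0.3·h(Throttled) + 0.35·h(Idle) + 0.2·0
Solving: h(Throttled) = 0.3014, h(Idle) = 0.3699.
Starting from Idle, the probability is 0.3699.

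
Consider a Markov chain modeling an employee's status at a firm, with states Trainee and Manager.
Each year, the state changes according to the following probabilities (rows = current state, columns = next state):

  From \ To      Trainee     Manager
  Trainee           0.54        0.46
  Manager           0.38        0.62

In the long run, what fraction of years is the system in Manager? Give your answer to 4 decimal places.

0.5476

Let the stationary distribution be π with π = πP and π_1 + π_2 = 1.
π_1 = 0.54·π_1 + 0.38·π_2
Solving with the normalization constraint gives π = (0.4524, 0.5476).
So the stationary probability of Manager is 0.5476.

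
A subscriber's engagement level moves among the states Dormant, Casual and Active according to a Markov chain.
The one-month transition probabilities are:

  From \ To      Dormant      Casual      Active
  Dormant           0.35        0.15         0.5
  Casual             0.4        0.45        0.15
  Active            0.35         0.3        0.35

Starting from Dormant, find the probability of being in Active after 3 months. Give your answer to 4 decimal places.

Propagate the distribution vector 3 months from Dormant.
After 0 months: (1.0000, 0.0000, 0.0000)
After 1 month: (0.3500, 0.1500, 0.5000)
After 2 months: (0.3575, 0.2700, 0.3725)
After 3 months: (0.3635, 0.2869, 0.3496)
P(in Active after 3 months) = 0.3496

0.3496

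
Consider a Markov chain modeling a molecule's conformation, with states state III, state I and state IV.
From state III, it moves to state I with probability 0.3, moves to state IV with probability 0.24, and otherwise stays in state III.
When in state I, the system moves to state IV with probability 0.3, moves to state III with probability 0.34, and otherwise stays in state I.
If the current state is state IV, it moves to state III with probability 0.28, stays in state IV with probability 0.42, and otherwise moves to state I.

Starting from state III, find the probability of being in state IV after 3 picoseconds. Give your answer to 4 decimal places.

0.3133

Propagate the distribution vector 3 picoseconds from state III.
After 0 picoseconds: (1.0000, 0.0000, 0.0000)
After 1 picosecond: (0.4600, 0.3000, 0.2400)
After 2 picoseconds: (0.3808, 0.3180, 0.3012)
After 3 picoseconds: (0.3676, 0.3191, 0.3133)
P(in state IV after 3 picoseconds) = 0.3133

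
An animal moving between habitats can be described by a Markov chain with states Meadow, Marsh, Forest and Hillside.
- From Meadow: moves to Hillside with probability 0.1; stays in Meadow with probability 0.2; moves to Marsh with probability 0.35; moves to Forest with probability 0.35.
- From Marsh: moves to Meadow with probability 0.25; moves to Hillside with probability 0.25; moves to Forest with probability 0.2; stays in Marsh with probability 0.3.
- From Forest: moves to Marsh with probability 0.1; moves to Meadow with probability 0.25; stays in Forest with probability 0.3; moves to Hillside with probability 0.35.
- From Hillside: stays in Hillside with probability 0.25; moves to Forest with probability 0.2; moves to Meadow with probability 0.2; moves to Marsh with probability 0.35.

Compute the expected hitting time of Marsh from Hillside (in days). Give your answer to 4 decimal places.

3.5017

Let t(s) be the expected number of days to first reach Marsh from state s, with t(Marsh) = 0. Conditioning on the first day:
t(Meadow) = 1 + 0.2·t(Meadow) + 0.35·t(Forest) + 0.1·t(Hillside)
t(Forest) = 1 + 0.25·t(Meadow) + 0.3·t(Forest) + 0.35·t(Hillside)
t(Hillside) = 1 + 0.2·t(Meadow) + 0.2·t(Forest) + 0.25·t(Hillside)
Solving: t(Meadow) = 3.6488, t(Forest) = 4.4826, t(Hillside) = 3.5017.
Expected days from Hillside to Marsh: 3.5017.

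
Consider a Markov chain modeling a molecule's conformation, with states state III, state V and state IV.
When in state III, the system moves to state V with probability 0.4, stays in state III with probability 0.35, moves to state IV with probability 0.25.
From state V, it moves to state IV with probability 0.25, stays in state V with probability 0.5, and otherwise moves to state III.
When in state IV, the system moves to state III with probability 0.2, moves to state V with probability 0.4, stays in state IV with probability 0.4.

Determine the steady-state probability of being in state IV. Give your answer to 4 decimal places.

0.2941

Let the stationary distribution be π with π = πP and π_1 + π_2 + π_3 = 1.
π_1 = 0.35·π_1 + 0.25·π_2 + 0.2·π_3
π_2 = 0.4·π_1 + 0.5·π_2 + 0.4·π_3
Solving with the normalization constraint gives π = (0.2614, 0.4444, 0.2941).
So the stationary probability of state IV is 0.2941.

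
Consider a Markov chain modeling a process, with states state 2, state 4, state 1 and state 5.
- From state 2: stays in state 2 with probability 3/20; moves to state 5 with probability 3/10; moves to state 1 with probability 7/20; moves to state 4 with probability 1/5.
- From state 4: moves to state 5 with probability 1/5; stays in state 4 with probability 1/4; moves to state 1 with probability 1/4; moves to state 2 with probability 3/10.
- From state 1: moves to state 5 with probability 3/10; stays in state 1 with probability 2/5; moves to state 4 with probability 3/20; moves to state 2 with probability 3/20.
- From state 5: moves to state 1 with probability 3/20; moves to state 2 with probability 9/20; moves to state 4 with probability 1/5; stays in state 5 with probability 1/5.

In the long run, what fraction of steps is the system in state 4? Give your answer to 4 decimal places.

0.1950

Let the stationary distribution be π with π = πP and π_1 + π_2 + π_3 + π_4 = 1.
π_1 = 0.15·π_1 + 0.3·π_2 + 0.15·π_3 + 0.45·π_4
π_2 = 0.2·π_1 + 0.25·π_2 + 0.15·π_3 + 0.2·π_4
π_3 = 0.35·π_1 + 0.25·π_2 + 0.4·π_3 + 0.15·π_4
Solving with the normalization constraint gives π = (0.2558, 0.1950, 0.2942, 0.2550).
So the stationary probability of state 4 is 0.1950.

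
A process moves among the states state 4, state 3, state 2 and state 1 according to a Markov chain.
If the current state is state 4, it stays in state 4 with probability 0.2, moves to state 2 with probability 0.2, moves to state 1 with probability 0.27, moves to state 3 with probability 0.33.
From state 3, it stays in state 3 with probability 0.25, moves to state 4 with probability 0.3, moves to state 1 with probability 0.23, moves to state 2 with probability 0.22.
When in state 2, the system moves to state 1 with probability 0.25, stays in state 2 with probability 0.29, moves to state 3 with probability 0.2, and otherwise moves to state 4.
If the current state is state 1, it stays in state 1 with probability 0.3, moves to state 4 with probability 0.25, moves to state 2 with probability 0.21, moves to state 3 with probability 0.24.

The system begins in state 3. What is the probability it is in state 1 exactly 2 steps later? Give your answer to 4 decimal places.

0.2625

Propagate the distribution vector 2 steps from state 3.
After 0 steps: (0.0000, 1.0000, 0.0000, 0.0000)
After 1 step: (0.3000, 0.2500, 0.2200, 0.2300)
After 2 steps: (0.2497, 0.2607, 0.2271, 0.2625)
P(in state 1 after 2 steps) = 0.2625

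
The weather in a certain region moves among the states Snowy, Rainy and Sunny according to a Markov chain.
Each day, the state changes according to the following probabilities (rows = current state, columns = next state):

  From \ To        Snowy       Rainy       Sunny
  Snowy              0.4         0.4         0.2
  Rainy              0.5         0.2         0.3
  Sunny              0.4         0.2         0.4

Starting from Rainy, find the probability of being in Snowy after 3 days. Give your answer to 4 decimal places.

Propagate the distribution vector 3 days from Rainy.
After 0 days: (0.0000, 1.0000, 0.0000)
After 1 day: (0.5000, 0.2000, 0.3000)
After 2 days: (0.4200, 0.3000, 0.2800)
After 3 days: (0.4300, 0.2840, 0.2860)
P(in Snowy after 3 days) = 0.4300

0.4300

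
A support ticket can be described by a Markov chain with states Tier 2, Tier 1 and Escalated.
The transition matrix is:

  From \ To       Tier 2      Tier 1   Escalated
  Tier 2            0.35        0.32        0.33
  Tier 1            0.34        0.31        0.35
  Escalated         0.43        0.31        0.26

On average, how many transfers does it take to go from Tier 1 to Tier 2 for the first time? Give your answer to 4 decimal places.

Let t(s) be the expected number of transfers to first reach Tier 2 from state s, with t(Tier 2) = 0. Conditioning on the first transfer:
t(Tier 1) = 1 + 0.31·t(Tier 1) + 0.35·t(Escalated)
t(Escalated) = 1 + 0.31·t(Tier 1) + 0.26·t(Escalated)
Solving: t(Tier 1) = 2.7108, t(Escalated) = 2.4869.
Expected transfers from Tier 1 to Tier 2: 2.7108.

2.7108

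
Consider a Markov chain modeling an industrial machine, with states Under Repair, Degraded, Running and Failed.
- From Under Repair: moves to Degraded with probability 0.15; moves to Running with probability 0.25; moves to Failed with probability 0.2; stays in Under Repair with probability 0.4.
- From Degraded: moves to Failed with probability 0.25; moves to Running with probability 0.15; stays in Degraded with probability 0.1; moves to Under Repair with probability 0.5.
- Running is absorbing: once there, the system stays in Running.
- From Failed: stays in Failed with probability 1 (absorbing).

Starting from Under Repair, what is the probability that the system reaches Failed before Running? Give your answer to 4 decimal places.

0.4677

Let h(s) be the probability of absorption at Failed starting from transient state s. Then h(Failed) = 1 and h(Running) = 0. By first-step analysis:
h(Under Repair) = 0.4·h(Under Repair) + 0.15·h(Degraded) + 0.25·0 + 0.2·1
h(Degraded) = 0.5·h(Under Repair) + 0.1·h(Degraded) + 0.15·0 + 0.25·1
Solving: h(Under Repair) = 0.4677, h(Degraded) = 0.5376.
Starting from Under Repair, the probability is 0.4677.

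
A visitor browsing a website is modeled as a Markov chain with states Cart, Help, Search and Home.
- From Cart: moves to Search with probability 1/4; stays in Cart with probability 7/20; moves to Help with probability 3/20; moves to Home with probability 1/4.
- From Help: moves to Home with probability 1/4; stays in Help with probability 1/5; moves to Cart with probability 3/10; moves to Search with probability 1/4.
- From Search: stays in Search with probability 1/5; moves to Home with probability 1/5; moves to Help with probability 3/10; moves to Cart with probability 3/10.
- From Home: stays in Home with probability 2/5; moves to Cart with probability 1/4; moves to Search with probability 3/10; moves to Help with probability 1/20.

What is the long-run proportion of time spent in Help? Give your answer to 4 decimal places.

Let the stationary distribution be π with π = πP and π_1 + π_2 + π_3 + π_4 = 1.
π_1 = 0.35·π_1 + 0.3·π_2 + 0.3·π_3 + 0.25·π_4
π_2 = 0.15·π_1 + 0.2·π_2 + 0.3·π_3 + 0.05·π_4
π_3 = 0.25·π_1 + 0.25·π_2 + 0.2·π_3 + 0.3·π_4
Solving with the normalization constraint gives π = (0.3011, 0.1682, 0.2514, 0.2793).
So the stationary probability of Help is 0.1682.

0.1682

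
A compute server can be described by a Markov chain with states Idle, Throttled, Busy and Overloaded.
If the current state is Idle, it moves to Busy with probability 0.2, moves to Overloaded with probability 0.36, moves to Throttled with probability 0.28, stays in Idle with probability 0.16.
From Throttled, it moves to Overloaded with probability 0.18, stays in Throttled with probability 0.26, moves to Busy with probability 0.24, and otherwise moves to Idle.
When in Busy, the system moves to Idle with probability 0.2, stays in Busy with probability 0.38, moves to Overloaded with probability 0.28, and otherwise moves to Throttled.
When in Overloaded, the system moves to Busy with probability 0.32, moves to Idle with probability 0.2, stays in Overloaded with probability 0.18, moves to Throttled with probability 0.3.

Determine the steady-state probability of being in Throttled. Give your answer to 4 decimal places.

Let the stationary distribution be π with π = πP and π_1 + π_2 + π_3 + π_4 = 1.
π_1 = 0.16·π_1 + 0.32·π_2 + 0.2·π_3 + 0.2·π_4
π_2 = 0.28·π_1 + 0.26·π_2 + 0.14·π_3 + 0.3·π_4
π_3 = 0.2·π_1 + 0.24·π_2 + 0.38·π_3 + 0.32·π_4
Solving with the normalization constraint gives π = (0.2199, 0.2393, 0.2920, 0.2488).
So the stationary probability of Throttled is 0.2393.

0.2393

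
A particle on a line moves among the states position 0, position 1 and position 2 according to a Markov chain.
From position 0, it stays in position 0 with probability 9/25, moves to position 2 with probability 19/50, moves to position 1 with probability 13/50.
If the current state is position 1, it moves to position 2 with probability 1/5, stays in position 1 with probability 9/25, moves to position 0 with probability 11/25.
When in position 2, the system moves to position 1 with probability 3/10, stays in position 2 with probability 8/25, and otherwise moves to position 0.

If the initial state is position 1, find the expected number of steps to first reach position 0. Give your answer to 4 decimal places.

Let t(s) be the expected number of steps to first reach position 0 from state s, with t(position 0) = 0. Conditioning on the first step:
t(position 1) = 1 + 0.36·t(position 1) + 0.2·t(position 2)
t(position 2) = 1 + 0.3·t(position 1) + 0.32·t(position 2)
Solving: t(position 1) = 2.3454, t(position 2) = 2.5053.
Expected steps from position 1 to position 0: 2.3454.

2.3454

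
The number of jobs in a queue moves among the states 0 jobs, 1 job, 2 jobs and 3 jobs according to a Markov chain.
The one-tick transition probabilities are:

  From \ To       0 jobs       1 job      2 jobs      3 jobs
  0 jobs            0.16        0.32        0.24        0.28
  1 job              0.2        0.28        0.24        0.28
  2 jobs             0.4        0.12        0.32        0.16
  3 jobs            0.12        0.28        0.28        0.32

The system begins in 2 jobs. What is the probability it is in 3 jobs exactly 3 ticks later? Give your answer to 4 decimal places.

Propagate the distribution vector 3 ticks from 2 jobs.
After 0 ticks: (0.0000, 0.0000, 1.0000, 0.0000)
After 1 tick: (0.4000, 0.1200, 0.3200, 0.1600)
After 2 ticks: (0.2352, 0.2448, 0.2720, 0.2480)
After 3 ticks: (0.2252, 0.2459, 0.2717, 0.2573)
P(in 3 jobs after 3 ticks) = 0.2573

0.2573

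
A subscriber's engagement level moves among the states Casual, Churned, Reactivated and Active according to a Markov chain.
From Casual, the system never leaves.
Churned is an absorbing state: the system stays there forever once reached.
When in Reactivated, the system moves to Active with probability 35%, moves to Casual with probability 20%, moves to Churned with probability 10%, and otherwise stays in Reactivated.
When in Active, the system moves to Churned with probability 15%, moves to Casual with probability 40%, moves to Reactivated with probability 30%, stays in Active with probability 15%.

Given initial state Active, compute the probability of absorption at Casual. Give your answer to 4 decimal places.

0.7151

Let h(s) be the probability of absorption at Casual starting from transient state s. Then h(Casual) = 1 and h(Churned) = 0. By first-step analysis:
h(Reactivated) = 0.2·1 + 0.1·0 + 0.35·h(Reactivated) + 0.35·h(Active)
h(Active) = 0.4·1 + 0.15·0 + 0.3·h(Reactivated) + 0.15·h(Active)
Solving: h(Reactivated) = 0.6927, h(Active) = 0.7151.
Starting from Active, the probability is 0.7151.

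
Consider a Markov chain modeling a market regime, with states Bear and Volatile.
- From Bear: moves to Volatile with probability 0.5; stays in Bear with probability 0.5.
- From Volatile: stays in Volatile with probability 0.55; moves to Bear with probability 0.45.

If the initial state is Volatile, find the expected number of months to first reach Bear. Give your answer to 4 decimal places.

2.2222

Let t(s) be the expected number of months to first reach Bear from state s, with t(Bear) = 0. Conditioning on the first month:
t(Volatile) = 1 + 0.55·t(Volatile)
Solving: t(Volatile) = 2.2222.
Expected months from Volatile to Bear: 2.2222.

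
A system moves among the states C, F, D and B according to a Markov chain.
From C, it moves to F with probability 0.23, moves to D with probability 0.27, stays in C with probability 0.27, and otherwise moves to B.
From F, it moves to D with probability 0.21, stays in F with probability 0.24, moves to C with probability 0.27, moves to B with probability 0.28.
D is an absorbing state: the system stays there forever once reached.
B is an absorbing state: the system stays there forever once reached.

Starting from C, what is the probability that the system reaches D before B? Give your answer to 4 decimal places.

0.5145

Let h(s) be the probability of absorption at D starting from transient state s. Then h(D) = 1 and h(B) = 0. By first-step analysis:
h(C) = 0.27·h(C) + 0.23·h(F) + 0.27·1 + 0.23·0
h(F) = 0.27·h(C) + 0.24·h(F) + 0.21·1 + 0.28·0
Solving: h(C) = 0.5145, h(F) = 0.4591.
Starting from C, the probability is 0.5145.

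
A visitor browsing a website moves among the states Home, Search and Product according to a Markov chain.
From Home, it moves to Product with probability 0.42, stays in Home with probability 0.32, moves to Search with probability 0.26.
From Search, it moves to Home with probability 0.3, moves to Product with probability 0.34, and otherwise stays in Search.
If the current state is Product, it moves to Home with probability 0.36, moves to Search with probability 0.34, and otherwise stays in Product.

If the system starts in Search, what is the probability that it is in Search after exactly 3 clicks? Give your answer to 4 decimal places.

Propagate the distribution vector 3 clicks from Search.
After 0 clicks: (0.0000, 1.0000, 0.0000)
After 1 click: (0.3000, 0.3600, 0.3400)
After 2 clicks: (0.3264, 0.3232, 0.3504)
After 3 clicks: (0.3276, 0.3204, 0.3521)
P(in Search after 3 clicks) = 0.3204

0.3204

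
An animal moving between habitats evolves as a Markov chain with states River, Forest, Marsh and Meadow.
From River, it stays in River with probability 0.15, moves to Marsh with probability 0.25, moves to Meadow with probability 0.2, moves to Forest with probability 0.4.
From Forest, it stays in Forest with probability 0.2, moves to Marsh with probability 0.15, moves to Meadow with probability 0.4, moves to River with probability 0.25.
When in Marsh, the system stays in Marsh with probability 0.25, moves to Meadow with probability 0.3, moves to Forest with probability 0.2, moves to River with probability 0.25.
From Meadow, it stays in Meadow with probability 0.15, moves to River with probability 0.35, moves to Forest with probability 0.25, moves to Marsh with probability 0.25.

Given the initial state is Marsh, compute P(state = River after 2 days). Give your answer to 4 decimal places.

0.2550

Propagate the distribution vector 2 days from Marsh.
After 0 days: (0.0000, 0.0000, 1.0000, 0.0000)
After 1 day: (0.2500, 0.2000, 0.2500, 0.3000)
After 2 days: (0.2550, 0.2650, 0.2300, 0.2500)
P(in River after 2 days) = 0.2550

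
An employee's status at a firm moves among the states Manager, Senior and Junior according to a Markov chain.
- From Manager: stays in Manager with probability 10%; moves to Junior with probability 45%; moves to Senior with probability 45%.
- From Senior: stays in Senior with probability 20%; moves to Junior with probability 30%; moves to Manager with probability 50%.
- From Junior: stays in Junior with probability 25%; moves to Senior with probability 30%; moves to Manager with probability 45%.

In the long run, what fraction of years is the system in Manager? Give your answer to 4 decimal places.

0.3452

Let the stationary distribution be π with π = πP and π_1 + π_2 + π_3 = 1.
π_1 = 0.1·π_1 + 0.5·π_2 + 0.45·π_3
π_2 = 0.45·π_1 + 0.2·π_2 + 0.3·π_3
Solving with the normalization constraint gives π = (0.3452, 0.3198, 0.3350).
So the stationary probability of Manager is 0.3452.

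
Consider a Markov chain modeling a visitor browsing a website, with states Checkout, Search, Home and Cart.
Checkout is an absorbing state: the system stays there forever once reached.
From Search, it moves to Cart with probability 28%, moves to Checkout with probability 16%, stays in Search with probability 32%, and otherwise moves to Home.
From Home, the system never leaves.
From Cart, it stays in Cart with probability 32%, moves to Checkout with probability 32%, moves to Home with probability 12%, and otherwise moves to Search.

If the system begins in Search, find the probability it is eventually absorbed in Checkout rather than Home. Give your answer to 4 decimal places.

0.5020

Let h(s) be the probability of absorption at Checkout starting from transient state s. Then h(Checkout) = 1 and h(Home) = 0. By first-step analysis:
h(Search) = 0.16·1 + 0.32·h(Search) + 0.24·0 + 0.28·h(Cart)
h(Cart) = 0.32·1 + 0.24·h(Search) + 0.12·0 + 0.32·h(Cart)
Solving: h(Search) = 0.5020, h(Cart) = 0.6478.
Starting from Search, the probability is 0.5020.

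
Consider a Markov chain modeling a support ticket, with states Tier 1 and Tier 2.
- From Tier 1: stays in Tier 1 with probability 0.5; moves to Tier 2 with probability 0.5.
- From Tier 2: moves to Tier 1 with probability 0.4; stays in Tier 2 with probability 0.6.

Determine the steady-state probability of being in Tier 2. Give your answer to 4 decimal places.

Let the stationary distribution be π with π = πP and π_1 + π_2 = 1.
π_1 = 0.5·π_1 + 0.4·π_2
Solving with the normalization constraint gives π = (0.4444, 0.5556).
So the stationary probability of Tier 2 is 0.5556.

0.5556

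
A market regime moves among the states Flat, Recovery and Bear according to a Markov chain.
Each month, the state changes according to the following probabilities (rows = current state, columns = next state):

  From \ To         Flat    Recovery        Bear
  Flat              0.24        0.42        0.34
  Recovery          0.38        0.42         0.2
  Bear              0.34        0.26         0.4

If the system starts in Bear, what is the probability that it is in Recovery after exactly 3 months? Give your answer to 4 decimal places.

0.3676

Propagate the distribution vector 3 months from Bear.
After 0 months: (0.0000, 0.0000, 1.0000)
After 1 month: (0.3400, 0.2600, 0.4000)
After 2 months: (0.3164, 0.3560, 0.3276)
After 3 months: (0.3226, 0.3676, 0.3098)
P(in Recovery after 3 months) = 0.3676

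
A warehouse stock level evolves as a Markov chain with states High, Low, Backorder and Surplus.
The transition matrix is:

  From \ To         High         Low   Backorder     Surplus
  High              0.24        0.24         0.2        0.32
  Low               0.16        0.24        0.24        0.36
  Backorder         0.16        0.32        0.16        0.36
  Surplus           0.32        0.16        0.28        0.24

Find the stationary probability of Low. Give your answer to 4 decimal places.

0.2330

Let the stationary distribution be π with π = πP and π_1 + π_2 + π_3 + π_4 = 1.
π_1 = 0.24·π_1 + 0.16·π_2 + 0.16·π_3 + 0.32·π_4
π_2 = 0.24·π_1 + 0.24·π_2 + 0.32·π_3 + 0.16·π_4
π_3 = 0.2·π_1 + 0.24·π_2 + 0.16·π_3 + 0.28·π_4
Solving with the normalization constraint gives π = (0.2284, 0.2330, 0.2254, 0.3133).
So the stationary probability of Low is 0.2330.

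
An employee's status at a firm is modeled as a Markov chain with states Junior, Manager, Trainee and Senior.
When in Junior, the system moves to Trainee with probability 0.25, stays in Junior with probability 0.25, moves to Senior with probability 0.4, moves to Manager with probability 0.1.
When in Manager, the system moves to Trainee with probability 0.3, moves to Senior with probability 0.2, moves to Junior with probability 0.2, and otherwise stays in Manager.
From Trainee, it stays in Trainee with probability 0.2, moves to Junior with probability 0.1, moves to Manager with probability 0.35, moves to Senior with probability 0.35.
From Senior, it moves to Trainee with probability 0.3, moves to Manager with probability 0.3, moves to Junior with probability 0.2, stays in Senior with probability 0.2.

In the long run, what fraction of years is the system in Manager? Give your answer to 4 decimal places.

0.2767

Let the stationary distribution be π with π = πP and π_1 + π_2 + π_3 + π_4 = 1.
π_1 = 0.25·π_1 + 0.2·π_2 + 0.1·π_3 + 0.2·π_4
π_2 = 0.1·π_1 + 0.3·π_2 + 0.35·π_3 + 0.3·π_4
π_3 = 0.25·π_1 + 0.3·π_2 + 0.2·π_3 + 0.3·π_4
Solving with the normalization constraint gives π = (0.1827, 0.2767, 0.2644, 0.2762).
So the stationary probability of Manager is 0.2767.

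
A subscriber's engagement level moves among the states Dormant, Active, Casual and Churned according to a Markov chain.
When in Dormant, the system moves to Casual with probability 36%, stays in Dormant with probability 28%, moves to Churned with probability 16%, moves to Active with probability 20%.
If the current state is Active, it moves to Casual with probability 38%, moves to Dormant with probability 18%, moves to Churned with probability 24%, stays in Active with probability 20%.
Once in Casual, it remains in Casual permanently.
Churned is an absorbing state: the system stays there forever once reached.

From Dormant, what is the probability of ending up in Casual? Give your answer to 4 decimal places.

0.6741

Let h(s) be the probability of absorption at Casual starting from transient state s. Then h(Casual) = 1 and h(Churned) = 0. By first-step analysis:
h(Dormant) = 0.28·h(Dormant) + 0.2·h(Active) + 0.36·1 + 0.16·0
h(Active) = 0.18·h(Dormant) + 0.2·h(Active) + 0.38·1 + 0.24·0
Solving: h(Dormant) = 0.6741, h(Active) = 0.6267.
Starting from Dormant, the probability is 0.6741.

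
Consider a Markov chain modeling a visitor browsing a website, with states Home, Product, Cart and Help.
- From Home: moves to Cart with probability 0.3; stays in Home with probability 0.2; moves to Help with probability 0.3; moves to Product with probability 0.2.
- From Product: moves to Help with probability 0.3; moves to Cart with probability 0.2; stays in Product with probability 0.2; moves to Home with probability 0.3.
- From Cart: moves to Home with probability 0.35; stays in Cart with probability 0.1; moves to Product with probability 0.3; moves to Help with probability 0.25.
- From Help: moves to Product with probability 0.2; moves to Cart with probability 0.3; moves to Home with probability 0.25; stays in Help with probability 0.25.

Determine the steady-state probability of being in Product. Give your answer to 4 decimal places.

Let the stationary distribution be π with π = πP and π_1 + π_2 + π_3 + π_4 = 1.
π_1 = 0.2·π_1 + 0.3·π_2 + 0.35·π_3 + 0.25·π_4
π_2 = 0.2·π_1 + 0.2·π_2 + 0.3·π_3 + 0.2·π_4
π_3 = 0.3·π_1 + 0.2·π_2 + 0.1·π_3 + 0.3·π_4
Solving with the normalization constraint gives π = (0.2708, 0.2231, 0.2314, 0.2747).
So the stationary probability of Product is 0.2231.

0.2231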